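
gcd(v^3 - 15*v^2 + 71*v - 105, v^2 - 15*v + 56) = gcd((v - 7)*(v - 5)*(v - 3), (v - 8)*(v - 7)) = v - 7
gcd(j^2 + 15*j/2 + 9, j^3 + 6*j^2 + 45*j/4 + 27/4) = j + 3/2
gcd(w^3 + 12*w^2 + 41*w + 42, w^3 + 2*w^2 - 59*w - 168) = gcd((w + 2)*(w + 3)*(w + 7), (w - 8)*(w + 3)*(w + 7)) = w^2 + 10*w + 21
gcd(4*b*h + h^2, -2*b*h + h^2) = h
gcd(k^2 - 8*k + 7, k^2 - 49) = k - 7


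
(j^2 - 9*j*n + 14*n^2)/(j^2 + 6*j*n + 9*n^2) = (j^2 - 9*j*n + 14*n^2)/(j^2 + 6*j*n + 9*n^2)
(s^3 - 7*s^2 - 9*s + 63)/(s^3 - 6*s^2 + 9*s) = (s^2 - 4*s - 21)/(s*(s - 3))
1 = 1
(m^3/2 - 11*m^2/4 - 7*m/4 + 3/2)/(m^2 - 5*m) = (2*m^3 - 11*m^2 - 7*m + 6)/(4*m*(m - 5))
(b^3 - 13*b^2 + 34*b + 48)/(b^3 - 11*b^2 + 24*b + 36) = (b - 8)/(b - 6)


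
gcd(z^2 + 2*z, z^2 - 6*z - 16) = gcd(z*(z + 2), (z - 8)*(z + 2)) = z + 2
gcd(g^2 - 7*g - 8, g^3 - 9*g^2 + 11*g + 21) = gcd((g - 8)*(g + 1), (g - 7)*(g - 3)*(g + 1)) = g + 1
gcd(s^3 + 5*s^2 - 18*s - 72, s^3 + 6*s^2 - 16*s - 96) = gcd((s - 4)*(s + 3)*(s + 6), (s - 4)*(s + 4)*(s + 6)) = s^2 + 2*s - 24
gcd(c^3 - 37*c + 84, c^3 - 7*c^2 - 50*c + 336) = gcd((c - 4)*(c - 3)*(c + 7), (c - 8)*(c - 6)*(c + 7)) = c + 7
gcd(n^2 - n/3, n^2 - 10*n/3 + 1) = n - 1/3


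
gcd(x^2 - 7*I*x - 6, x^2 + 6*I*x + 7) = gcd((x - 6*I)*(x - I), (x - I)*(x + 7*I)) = x - I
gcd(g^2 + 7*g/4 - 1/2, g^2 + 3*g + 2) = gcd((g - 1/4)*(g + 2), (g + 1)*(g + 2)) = g + 2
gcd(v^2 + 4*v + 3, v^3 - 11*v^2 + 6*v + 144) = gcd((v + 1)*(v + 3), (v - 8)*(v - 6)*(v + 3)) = v + 3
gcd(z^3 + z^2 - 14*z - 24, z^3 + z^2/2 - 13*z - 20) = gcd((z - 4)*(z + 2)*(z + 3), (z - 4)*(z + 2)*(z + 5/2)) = z^2 - 2*z - 8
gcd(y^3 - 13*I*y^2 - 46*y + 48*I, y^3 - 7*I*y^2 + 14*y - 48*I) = y^2 - 10*I*y - 16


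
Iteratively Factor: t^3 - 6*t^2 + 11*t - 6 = (t - 2)*(t^2 - 4*t + 3) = (t - 2)*(t - 1)*(t - 3)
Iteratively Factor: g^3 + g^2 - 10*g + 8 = (g - 2)*(g^2 + 3*g - 4) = (g - 2)*(g + 4)*(g - 1)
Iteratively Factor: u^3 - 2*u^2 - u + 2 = (u - 2)*(u^2 - 1) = (u - 2)*(u - 1)*(u + 1)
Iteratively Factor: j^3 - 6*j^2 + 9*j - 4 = (j - 1)*(j^2 - 5*j + 4) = (j - 4)*(j - 1)*(j - 1)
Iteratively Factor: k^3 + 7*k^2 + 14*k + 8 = (k + 1)*(k^2 + 6*k + 8) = (k + 1)*(k + 2)*(k + 4)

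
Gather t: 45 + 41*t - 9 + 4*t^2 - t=4*t^2 + 40*t + 36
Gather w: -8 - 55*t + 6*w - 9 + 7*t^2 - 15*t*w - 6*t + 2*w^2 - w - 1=7*t^2 - 61*t + 2*w^2 + w*(5 - 15*t) - 18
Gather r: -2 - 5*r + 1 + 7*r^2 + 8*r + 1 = 7*r^2 + 3*r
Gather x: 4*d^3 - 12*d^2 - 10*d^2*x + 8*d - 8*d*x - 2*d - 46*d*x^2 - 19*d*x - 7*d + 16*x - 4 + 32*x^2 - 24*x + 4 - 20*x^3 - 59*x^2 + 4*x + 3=4*d^3 - 12*d^2 - d - 20*x^3 + x^2*(-46*d - 27) + x*(-10*d^2 - 27*d - 4) + 3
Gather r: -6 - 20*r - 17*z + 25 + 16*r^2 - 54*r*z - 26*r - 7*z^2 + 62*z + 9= 16*r^2 + r*(-54*z - 46) - 7*z^2 + 45*z + 28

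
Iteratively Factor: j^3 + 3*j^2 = (j)*(j^2 + 3*j) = j^2*(j + 3)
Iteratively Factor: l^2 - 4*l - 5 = (l + 1)*(l - 5)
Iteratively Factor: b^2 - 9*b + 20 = (b - 5)*(b - 4)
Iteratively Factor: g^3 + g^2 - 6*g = (g)*(g^2 + g - 6) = g*(g - 2)*(g + 3)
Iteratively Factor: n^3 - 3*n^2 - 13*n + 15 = (n + 3)*(n^2 - 6*n + 5) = (n - 5)*(n + 3)*(n - 1)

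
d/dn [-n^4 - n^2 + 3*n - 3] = -4*n^3 - 2*n + 3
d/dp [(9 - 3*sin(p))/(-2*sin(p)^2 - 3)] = 3*(12*sin(p) + cos(2*p) + 2)*cos(p)/(4 - cos(2*p))^2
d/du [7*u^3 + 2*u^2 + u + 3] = 21*u^2 + 4*u + 1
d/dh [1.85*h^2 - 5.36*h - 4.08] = 3.7*h - 5.36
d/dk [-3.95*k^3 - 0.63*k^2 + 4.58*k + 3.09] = -11.85*k^2 - 1.26*k + 4.58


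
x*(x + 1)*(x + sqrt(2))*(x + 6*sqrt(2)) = x^4 + x^3 + 7*sqrt(2)*x^3 + 7*sqrt(2)*x^2 + 12*x^2 + 12*x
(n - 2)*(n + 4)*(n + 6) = n^3 + 8*n^2 + 4*n - 48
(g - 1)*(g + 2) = g^2 + g - 2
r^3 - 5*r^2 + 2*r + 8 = (r - 4)*(r - 2)*(r + 1)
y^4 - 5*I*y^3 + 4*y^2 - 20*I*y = y*(y - 5*I)*(y - 2*I)*(y + 2*I)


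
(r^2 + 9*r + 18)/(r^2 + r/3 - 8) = 3*(r + 6)/(3*r - 8)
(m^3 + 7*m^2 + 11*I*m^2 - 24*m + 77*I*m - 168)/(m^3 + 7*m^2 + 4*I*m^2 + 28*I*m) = (m^2 + 11*I*m - 24)/(m*(m + 4*I))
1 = 1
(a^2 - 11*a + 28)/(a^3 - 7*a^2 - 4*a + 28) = (a - 4)/(a^2 - 4)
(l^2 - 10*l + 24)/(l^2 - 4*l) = (l - 6)/l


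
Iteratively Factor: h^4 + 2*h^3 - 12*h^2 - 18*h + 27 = (h - 3)*(h^3 + 5*h^2 + 3*h - 9) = (h - 3)*(h + 3)*(h^2 + 2*h - 3) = (h - 3)*(h - 1)*(h + 3)*(h + 3)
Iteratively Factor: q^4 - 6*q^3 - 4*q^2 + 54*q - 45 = (q - 5)*(q^3 - q^2 - 9*q + 9) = (q - 5)*(q - 1)*(q^2 - 9) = (q - 5)*(q - 1)*(q + 3)*(q - 3)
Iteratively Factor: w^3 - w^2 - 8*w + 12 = (w + 3)*(w^2 - 4*w + 4) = (w - 2)*(w + 3)*(w - 2)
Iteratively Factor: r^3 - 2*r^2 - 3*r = (r - 3)*(r^2 + r) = r*(r - 3)*(r + 1)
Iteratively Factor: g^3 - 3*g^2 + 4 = (g - 2)*(g^2 - g - 2) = (g - 2)*(g + 1)*(g - 2)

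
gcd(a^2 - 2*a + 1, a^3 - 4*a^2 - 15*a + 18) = a - 1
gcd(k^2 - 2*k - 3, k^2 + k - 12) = k - 3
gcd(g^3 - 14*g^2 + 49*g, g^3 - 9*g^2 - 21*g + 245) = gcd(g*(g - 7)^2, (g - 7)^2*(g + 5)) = g^2 - 14*g + 49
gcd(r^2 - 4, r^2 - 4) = r^2 - 4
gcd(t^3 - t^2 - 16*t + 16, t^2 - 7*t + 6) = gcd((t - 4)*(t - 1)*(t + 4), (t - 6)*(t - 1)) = t - 1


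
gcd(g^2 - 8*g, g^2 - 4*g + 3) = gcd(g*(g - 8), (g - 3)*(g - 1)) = 1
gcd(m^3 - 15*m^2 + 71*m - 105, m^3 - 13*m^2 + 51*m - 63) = m^2 - 10*m + 21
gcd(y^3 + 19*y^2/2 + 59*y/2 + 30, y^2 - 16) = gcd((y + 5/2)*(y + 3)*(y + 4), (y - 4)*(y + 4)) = y + 4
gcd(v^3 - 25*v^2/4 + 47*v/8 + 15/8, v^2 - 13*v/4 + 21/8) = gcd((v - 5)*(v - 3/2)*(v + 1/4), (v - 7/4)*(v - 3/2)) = v - 3/2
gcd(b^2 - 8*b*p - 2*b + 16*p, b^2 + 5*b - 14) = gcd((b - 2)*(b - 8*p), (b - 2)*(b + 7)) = b - 2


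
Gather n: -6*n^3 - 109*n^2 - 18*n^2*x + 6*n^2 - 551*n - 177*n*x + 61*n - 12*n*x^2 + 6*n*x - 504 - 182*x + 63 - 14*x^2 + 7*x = -6*n^3 + n^2*(-18*x - 103) + n*(-12*x^2 - 171*x - 490) - 14*x^2 - 175*x - 441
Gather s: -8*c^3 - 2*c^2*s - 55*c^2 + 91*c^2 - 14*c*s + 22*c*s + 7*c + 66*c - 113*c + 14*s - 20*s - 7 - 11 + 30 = -8*c^3 + 36*c^2 - 40*c + s*(-2*c^2 + 8*c - 6) + 12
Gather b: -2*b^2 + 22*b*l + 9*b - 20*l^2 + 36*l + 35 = -2*b^2 + b*(22*l + 9) - 20*l^2 + 36*l + 35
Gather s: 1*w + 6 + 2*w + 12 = 3*w + 18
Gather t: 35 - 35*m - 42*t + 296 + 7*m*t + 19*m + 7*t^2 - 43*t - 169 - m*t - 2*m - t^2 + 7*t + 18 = -18*m + 6*t^2 + t*(6*m - 78) + 180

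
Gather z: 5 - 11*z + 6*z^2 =6*z^2 - 11*z + 5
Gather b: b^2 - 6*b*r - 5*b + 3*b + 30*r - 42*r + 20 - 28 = b^2 + b*(-6*r - 2) - 12*r - 8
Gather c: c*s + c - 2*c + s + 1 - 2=c*(s - 1) + s - 1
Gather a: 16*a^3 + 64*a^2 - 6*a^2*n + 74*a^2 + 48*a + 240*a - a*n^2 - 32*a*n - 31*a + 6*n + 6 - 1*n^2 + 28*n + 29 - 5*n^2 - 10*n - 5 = 16*a^3 + a^2*(138 - 6*n) + a*(-n^2 - 32*n + 257) - 6*n^2 + 24*n + 30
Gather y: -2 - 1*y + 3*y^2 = 3*y^2 - y - 2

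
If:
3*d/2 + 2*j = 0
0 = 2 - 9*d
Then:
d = 2/9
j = -1/6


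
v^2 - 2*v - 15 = (v - 5)*(v + 3)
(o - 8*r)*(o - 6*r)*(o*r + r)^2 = o^4*r^2 - 14*o^3*r^3 + 2*o^3*r^2 + 48*o^2*r^4 - 28*o^2*r^3 + o^2*r^2 + 96*o*r^4 - 14*o*r^3 + 48*r^4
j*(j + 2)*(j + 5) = j^3 + 7*j^2 + 10*j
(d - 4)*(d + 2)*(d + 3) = d^3 + d^2 - 14*d - 24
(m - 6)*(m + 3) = m^2 - 3*m - 18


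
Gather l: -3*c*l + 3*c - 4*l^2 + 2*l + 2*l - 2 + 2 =3*c - 4*l^2 + l*(4 - 3*c)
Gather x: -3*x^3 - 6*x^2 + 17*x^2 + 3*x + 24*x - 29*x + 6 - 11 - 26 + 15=-3*x^3 + 11*x^2 - 2*x - 16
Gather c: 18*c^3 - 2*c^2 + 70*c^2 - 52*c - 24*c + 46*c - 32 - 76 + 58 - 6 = 18*c^3 + 68*c^2 - 30*c - 56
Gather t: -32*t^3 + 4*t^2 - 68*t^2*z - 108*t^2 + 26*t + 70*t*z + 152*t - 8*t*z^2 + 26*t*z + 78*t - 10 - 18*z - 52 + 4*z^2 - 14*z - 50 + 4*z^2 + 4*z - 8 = -32*t^3 + t^2*(-68*z - 104) + t*(-8*z^2 + 96*z + 256) + 8*z^2 - 28*z - 120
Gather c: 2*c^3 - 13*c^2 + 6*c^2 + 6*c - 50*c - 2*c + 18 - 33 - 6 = 2*c^3 - 7*c^2 - 46*c - 21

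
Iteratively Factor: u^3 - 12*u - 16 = (u + 2)*(u^2 - 2*u - 8) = (u - 4)*(u + 2)*(u + 2)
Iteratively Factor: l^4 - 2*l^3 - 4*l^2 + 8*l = (l)*(l^3 - 2*l^2 - 4*l + 8) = l*(l - 2)*(l^2 - 4) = l*(l - 2)^2*(l + 2)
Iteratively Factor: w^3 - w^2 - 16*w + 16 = (w - 4)*(w^2 + 3*w - 4) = (w - 4)*(w - 1)*(w + 4)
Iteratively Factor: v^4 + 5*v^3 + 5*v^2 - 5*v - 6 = (v + 1)*(v^3 + 4*v^2 + v - 6) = (v + 1)*(v + 3)*(v^2 + v - 2) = (v - 1)*(v + 1)*(v + 3)*(v + 2)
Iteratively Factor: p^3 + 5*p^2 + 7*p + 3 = (p + 3)*(p^2 + 2*p + 1) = (p + 1)*(p + 3)*(p + 1)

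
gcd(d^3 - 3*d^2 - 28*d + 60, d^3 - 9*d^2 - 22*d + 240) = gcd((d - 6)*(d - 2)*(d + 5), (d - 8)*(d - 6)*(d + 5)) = d^2 - d - 30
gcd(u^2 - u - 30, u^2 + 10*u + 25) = u + 5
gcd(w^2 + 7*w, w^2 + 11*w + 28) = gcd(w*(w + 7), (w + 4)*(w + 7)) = w + 7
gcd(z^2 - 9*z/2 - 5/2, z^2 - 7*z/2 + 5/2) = 1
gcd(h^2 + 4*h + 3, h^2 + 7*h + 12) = h + 3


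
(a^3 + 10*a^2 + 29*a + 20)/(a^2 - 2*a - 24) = (a^2 + 6*a + 5)/(a - 6)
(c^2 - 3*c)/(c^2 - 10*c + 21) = c/(c - 7)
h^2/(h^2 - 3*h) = h/(h - 3)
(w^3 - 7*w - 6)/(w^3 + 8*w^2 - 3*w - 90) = (w^2 + 3*w + 2)/(w^2 + 11*w + 30)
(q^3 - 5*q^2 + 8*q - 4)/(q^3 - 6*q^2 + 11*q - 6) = (q - 2)/(q - 3)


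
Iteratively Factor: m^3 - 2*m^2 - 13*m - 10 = (m - 5)*(m^2 + 3*m + 2) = (m - 5)*(m + 1)*(m + 2)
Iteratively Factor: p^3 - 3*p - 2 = (p + 1)*(p^2 - p - 2) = (p - 2)*(p + 1)*(p + 1)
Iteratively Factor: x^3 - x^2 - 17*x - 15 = (x - 5)*(x^2 + 4*x + 3) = (x - 5)*(x + 1)*(x + 3)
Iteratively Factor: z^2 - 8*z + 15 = (z - 3)*(z - 5)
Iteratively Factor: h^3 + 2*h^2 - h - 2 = (h + 1)*(h^2 + h - 2) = (h - 1)*(h + 1)*(h + 2)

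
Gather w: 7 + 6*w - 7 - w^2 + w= -w^2 + 7*w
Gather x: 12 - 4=8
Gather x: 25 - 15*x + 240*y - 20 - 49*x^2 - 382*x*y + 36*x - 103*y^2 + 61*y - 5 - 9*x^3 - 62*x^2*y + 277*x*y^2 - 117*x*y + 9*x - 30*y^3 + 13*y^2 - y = -9*x^3 + x^2*(-62*y - 49) + x*(277*y^2 - 499*y + 30) - 30*y^3 - 90*y^2 + 300*y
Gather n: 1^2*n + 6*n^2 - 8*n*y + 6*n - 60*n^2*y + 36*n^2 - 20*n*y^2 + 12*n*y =n^2*(42 - 60*y) + n*(-20*y^2 + 4*y + 7)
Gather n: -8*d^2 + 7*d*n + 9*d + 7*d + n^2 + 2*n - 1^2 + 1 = -8*d^2 + 16*d + n^2 + n*(7*d + 2)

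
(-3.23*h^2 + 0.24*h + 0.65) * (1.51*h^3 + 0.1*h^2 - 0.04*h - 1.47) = -4.8773*h^5 + 0.0394*h^4 + 1.1347*h^3 + 4.8035*h^2 - 0.3788*h - 0.9555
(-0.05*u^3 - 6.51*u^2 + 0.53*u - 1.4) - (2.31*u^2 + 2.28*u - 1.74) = -0.05*u^3 - 8.82*u^2 - 1.75*u + 0.34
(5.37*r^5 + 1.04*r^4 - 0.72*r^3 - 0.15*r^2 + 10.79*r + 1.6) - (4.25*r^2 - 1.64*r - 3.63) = 5.37*r^5 + 1.04*r^4 - 0.72*r^3 - 4.4*r^2 + 12.43*r + 5.23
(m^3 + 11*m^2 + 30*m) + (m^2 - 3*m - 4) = m^3 + 12*m^2 + 27*m - 4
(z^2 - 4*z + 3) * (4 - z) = -z^3 + 8*z^2 - 19*z + 12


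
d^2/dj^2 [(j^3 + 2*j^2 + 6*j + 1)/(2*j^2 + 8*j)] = (14*j^3 + 3*j^2 + 12*j + 16)/(j^3*(j^3 + 12*j^2 + 48*j + 64))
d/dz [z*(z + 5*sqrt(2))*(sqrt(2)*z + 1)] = 3*sqrt(2)*z^2 + 22*z + 5*sqrt(2)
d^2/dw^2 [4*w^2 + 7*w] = 8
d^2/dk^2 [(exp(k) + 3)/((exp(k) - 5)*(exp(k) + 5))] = (exp(4*k) + 12*exp(3*k) + 150*exp(2*k) + 300*exp(k) + 625)*exp(k)/(exp(6*k) - 75*exp(4*k) + 1875*exp(2*k) - 15625)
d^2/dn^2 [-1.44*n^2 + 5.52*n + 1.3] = -2.88000000000000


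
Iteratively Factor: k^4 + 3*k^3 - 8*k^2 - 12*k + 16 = (k + 4)*(k^3 - k^2 - 4*k + 4) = (k + 2)*(k + 4)*(k^2 - 3*k + 2) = (k - 2)*(k + 2)*(k + 4)*(k - 1)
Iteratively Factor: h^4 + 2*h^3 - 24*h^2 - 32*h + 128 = (h + 4)*(h^3 - 2*h^2 - 16*h + 32) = (h - 2)*(h + 4)*(h^2 - 16) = (h - 4)*(h - 2)*(h + 4)*(h + 4)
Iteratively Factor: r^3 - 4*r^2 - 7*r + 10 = (r + 2)*(r^2 - 6*r + 5) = (r - 5)*(r + 2)*(r - 1)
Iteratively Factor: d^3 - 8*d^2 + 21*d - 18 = (d - 3)*(d^2 - 5*d + 6) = (d - 3)*(d - 2)*(d - 3)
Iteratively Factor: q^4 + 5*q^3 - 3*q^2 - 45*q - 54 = (q + 3)*(q^3 + 2*q^2 - 9*q - 18) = (q + 2)*(q + 3)*(q^2 - 9) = (q - 3)*(q + 2)*(q + 3)*(q + 3)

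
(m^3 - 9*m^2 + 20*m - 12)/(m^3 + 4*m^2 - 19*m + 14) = (m - 6)/(m + 7)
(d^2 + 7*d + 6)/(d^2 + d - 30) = (d + 1)/(d - 5)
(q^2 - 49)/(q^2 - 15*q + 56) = (q + 7)/(q - 8)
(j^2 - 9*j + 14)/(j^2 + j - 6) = (j - 7)/(j + 3)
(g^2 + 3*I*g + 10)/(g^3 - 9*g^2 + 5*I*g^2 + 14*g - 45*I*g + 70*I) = (g - 2*I)/(g^2 - 9*g + 14)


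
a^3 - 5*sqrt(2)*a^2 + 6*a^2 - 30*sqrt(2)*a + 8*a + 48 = (a + 6)*(a - 4*sqrt(2))*(a - sqrt(2))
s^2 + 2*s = s*(s + 2)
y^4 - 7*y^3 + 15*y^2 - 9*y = y*(y - 3)^2*(y - 1)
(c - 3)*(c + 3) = c^2 - 9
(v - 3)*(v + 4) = v^2 + v - 12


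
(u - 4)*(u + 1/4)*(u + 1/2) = u^3 - 13*u^2/4 - 23*u/8 - 1/2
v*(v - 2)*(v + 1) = v^3 - v^2 - 2*v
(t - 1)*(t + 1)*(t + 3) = t^3 + 3*t^2 - t - 3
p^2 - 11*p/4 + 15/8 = (p - 3/2)*(p - 5/4)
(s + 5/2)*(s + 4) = s^2 + 13*s/2 + 10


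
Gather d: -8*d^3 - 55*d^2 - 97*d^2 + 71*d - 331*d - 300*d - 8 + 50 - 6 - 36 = -8*d^3 - 152*d^2 - 560*d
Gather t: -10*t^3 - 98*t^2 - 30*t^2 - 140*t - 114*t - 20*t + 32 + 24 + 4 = -10*t^3 - 128*t^2 - 274*t + 60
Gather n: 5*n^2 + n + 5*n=5*n^2 + 6*n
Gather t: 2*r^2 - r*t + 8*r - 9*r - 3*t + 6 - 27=2*r^2 - r + t*(-r - 3) - 21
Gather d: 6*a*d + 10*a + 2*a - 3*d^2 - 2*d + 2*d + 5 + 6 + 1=6*a*d + 12*a - 3*d^2 + 12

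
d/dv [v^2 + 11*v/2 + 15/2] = 2*v + 11/2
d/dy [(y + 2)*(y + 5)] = 2*y + 7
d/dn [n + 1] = 1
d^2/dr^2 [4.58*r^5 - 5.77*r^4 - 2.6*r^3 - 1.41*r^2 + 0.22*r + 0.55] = 91.6*r^3 - 69.24*r^2 - 15.6*r - 2.82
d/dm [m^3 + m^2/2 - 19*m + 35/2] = 3*m^2 + m - 19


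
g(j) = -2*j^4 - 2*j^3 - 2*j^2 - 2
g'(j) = -8*j^3 - 6*j^2 - 4*j = 2*j*(-4*j^2 - 3*j - 2)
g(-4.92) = -984.12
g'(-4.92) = 827.21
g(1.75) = -37.60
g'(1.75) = -68.25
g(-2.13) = -32.91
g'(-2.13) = 58.61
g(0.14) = -2.05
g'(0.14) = -0.70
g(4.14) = -765.73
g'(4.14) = -687.06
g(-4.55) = -712.20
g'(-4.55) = 647.56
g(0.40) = -2.50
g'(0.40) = -3.07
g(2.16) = -75.02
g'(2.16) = -117.26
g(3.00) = -236.00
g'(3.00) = -282.00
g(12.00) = -45218.00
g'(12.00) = -14736.00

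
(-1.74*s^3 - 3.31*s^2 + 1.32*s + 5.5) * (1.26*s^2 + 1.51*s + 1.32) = -2.1924*s^5 - 6.798*s^4 - 5.6317*s^3 + 4.554*s^2 + 10.0474*s + 7.26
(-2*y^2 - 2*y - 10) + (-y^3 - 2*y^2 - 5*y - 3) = -y^3 - 4*y^2 - 7*y - 13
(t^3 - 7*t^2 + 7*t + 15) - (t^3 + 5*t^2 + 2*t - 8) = -12*t^2 + 5*t + 23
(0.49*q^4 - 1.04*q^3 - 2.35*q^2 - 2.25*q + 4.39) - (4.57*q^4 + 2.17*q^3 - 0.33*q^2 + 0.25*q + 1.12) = -4.08*q^4 - 3.21*q^3 - 2.02*q^2 - 2.5*q + 3.27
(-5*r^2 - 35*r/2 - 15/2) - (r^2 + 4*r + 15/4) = -6*r^2 - 43*r/2 - 45/4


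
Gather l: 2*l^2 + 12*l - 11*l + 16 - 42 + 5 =2*l^2 + l - 21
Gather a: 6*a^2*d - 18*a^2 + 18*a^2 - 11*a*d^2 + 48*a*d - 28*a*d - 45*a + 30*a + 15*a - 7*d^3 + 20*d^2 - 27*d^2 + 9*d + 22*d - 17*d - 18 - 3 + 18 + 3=6*a^2*d + a*(-11*d^2 + 20*d) - 7*d^3 - 7*d^2 + 14*d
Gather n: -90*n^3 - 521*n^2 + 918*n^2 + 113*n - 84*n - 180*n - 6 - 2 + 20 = -90*n^3 + 397*n^2 - 151*n + 12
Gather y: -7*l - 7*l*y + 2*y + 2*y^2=-7*l + 2*y^2 + y*(2 - 7*l)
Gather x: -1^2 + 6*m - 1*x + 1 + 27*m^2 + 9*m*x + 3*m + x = 27*m^2 + 9*m*x + 9*m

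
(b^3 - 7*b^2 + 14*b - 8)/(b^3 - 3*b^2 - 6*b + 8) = (b - 2)/(b + 2)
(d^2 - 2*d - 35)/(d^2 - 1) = (d^2 - 2*d - 35)/(d^2 - 1)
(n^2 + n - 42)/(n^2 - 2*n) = (n^2 + n - 42)/(n*(n - 2))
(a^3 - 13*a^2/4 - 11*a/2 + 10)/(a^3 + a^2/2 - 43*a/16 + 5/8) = 4*(a - 4)/(4*a - 1)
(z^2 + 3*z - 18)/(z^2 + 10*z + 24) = (z - 3)/(z + 4)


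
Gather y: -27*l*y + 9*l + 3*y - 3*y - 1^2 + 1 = -27*l*y + 9*l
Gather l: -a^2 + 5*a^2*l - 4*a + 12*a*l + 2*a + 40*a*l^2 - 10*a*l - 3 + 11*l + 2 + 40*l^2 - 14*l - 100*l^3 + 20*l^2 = -a^2 - 2*a - 100*l^3 + l^2*(40*a + 60) + l*(5*a^2 + 2*a - 3) - 1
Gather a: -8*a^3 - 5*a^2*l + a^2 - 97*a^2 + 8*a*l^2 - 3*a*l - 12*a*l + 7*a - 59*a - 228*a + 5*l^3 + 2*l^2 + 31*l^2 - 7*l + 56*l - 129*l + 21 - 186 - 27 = -8*a^3 + a^2*(-5*l - 96) + a*(8*l^2 - 15*l - 280) + 5*l^3 + 33*l^2 - 80*l - 192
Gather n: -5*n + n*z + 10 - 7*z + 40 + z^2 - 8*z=n*(z - 5) + z^2 - 15*z + 50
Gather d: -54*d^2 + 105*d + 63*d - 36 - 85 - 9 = -54*d^2 + 168*d - 130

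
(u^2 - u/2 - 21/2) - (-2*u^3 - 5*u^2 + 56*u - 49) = 2*u^3 + 6*u^2 - 113*u/2 + 77/2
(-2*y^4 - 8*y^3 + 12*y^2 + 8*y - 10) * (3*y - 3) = -6*y^5 - 18*y^4 + 60*y^3 - 12*y^2 - 54*y + 30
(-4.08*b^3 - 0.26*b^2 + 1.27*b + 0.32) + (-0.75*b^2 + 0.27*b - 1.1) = -4.08*b^3 - 1.01*b^2 + 1.54*b - 0.78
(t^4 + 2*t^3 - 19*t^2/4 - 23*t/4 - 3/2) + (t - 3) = t^4 + 2*t^3 - 19*t^2/4 - 19*t/4 - 9/2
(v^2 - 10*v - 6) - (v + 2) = v^2 - 11*v - 8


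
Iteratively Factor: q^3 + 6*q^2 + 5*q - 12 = (q - 1)*(q^2 + 7*q + 12) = (q - 1)*(q + 4)*(q + 3)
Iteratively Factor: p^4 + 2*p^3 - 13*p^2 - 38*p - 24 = (p - 4)*(p^3 + 6*p^2 + 11*p + 6) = (p - 4)*(p + 1)*(p^2 + 5*p + 6) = (p - 4)*(p + 1)*(p + 3)*(p + 2)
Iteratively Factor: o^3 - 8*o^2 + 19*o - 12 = (o - 4)*(o^2 - 4*o + 3) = (o - 4)*(o - 1)*(o - 3)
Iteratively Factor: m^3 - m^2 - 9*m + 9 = (m + 3)*(m^2 - 4*m + 3) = (m - 3)*(m + 3)*(m - 1)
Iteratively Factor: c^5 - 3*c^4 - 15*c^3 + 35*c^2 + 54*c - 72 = (c - 4)*(c^4 + c^3 - 11*c^2 - 9*c + 18) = (c - 4)*(c - 3)*(c^3 + 4*c^2 + c - 6) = (c - 4)*(c - 3)*(c + 2)*(c^2 + 2*c - 3) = (c - 4)*(c - 3)*(c + 2)*(c + 3)*(c - 1)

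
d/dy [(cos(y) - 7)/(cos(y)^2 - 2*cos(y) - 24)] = (cos(y)^2 - 14*cos(y) + 38)*sin(y)/(sin(y)^2 + 2*cos(y) + 23)^2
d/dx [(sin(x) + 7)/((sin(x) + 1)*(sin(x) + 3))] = (-14*sin(x) + cos(x)^2 - 26)*cos(x)/((sin(x) + 1)^2*(sin(x) + 3)^2)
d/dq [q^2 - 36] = 2*q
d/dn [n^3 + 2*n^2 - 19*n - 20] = 3*n^2 + 4*n - 19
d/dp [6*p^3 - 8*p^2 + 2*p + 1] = 18*p^2 - 16*p + 2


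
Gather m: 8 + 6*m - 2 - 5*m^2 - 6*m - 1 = 5 - 5*m^2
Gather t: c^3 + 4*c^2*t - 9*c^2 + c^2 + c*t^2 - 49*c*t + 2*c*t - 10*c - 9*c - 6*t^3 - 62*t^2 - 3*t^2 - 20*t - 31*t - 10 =c^3 - 8*c^2 - 19*c - 6*t^3 + t^2*(c - 65) + t*(4*c^2 - 47*c - 51) - 10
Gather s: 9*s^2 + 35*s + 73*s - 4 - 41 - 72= 9*s^2 + 108*s - 117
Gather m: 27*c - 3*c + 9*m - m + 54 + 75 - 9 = 24*c + 8*m + 120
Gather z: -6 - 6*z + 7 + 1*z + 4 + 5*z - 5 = 0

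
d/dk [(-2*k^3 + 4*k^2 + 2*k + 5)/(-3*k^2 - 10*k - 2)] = 2*(3*k^4 + 20*k^3 - 11*k^2 + 7*k + 23)/(9*k^4 + 60*k^3 + 112*k^2 + 40*k + 4)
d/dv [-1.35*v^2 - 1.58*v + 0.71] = -2.7*v - 1.58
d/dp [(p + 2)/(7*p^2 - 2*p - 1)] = (-7*p^2 - 28*p + 3)/(49*p^4 - 28*p^3 - 10*p^2 + 4*p + 1)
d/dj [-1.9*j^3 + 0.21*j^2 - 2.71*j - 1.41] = -5.7*j^2 + 0.42*j - 2.71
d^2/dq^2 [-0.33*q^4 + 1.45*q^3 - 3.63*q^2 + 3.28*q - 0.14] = -3.96*q^2 + 8.7*q - 7.26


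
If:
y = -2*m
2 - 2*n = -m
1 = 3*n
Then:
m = -4/3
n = 1/3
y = 8/3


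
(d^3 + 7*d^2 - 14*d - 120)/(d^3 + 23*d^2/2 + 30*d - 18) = 2*(d^2 + d - 20)/(2*d^2 + 11*d - 6)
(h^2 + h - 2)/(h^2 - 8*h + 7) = (h + 2)/(h - 7)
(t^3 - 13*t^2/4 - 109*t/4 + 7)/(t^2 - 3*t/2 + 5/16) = 4*(t^2 - 3*t - 28)/(4*t - 5)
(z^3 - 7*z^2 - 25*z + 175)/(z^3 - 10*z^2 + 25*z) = (z^2 - 2*z - 35)/(z*(z - 5))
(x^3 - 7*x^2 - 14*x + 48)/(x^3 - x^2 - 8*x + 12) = (x - 8)/(x - 2)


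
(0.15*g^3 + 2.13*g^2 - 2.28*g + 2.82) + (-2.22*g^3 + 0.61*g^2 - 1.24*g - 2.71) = -2.07*g^3 + 2.74*g^2 - 3.52*g + 0.11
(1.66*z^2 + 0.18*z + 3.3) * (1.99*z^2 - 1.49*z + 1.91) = 3.3034*z^4 - 2.1152*z^3 + 9.4694*z^2 - 4.5732*z + 6.303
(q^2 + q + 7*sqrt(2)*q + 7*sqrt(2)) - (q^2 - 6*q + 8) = 7*q + 7*sqrt(2)*q - 8 + 7*sqrt(2)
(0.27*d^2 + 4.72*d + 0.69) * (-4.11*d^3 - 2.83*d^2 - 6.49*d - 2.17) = -1.1097*d^5 - 20.1633*d^4 - 17.9458*d^3 - 33.1714*d^2 - 14.7205*d - 1.4973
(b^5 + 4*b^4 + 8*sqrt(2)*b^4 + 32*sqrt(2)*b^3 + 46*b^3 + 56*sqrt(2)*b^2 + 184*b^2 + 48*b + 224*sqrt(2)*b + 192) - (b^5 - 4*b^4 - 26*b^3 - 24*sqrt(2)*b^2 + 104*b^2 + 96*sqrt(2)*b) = 8*b^4 + 8*sqrt(2)*b^4 + 32*sqrt(2)*b^3 + 72*b^3 + 80*b^2 + 80*sqrt(2)*b^2 + 48*b + 128*sqrt(2)*b + 192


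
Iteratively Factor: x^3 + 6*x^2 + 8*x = (x + 4)*(x^2 + 2*x) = x*(x + 4)*(x + 2)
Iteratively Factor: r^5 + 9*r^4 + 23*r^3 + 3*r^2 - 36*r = (r + 3)*(r^4 + 6*r^3 + 5*r^2 - 12*r) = (r + 3)*(r + 4)*(r^3 + 2*r^2 - 3*r) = (r - 1)*(r + 3)*(r + 4)*(r^2 + 3*r) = r*(r - 1)*(r + 3)*(r + 4)*(r + 3)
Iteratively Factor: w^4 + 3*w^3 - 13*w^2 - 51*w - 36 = (w + 3)*(w^3 - 13*w - 12) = (w + 1)*(w + 3)*(w^2 - w - 12) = (w + 1)*(w + 3)^2*(w - 4)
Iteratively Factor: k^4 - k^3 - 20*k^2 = (k + 4)*(k^3 - 5*k^2) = k*(k + 4)*(k^2 - 5*k) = k*(k - 5)*(k + 4)*(k)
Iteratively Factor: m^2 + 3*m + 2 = (m + 1)*(m + 2)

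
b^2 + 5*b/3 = b*(b + 5/3)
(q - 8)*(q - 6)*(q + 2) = q^3 - 12*q^2 + 20*q + 96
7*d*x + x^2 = x*(7*d + x)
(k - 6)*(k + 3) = k^2 - 3*k - 18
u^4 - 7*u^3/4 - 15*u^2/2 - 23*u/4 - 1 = (u - 4)*(u + 1/4)*(u + 1)^2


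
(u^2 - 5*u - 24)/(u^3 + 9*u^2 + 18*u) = (u - 8)/(u*(u + 6))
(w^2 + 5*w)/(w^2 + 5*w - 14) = w*(w + 5)/(w^2 + 5*w - 14)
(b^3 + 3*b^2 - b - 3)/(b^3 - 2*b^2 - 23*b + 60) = (b^3 + 3*b^2 - b - 3)/(b^3 - 2*b^2 - 23*b + 60)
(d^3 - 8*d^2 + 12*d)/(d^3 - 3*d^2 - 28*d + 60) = d/(d + 5)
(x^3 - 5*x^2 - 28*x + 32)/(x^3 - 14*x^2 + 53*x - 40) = (x + 4)/(x - 5)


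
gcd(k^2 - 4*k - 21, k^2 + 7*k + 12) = k + 3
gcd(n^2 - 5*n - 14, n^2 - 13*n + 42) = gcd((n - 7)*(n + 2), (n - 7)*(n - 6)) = n - 7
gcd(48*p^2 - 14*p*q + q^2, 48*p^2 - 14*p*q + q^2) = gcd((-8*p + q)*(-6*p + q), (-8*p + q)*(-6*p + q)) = 48*p^2 - 14*p*q + q^2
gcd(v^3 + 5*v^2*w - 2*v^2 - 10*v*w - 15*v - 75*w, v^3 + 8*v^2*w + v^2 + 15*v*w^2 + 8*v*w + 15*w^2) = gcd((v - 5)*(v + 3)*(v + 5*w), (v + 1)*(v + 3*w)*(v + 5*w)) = v + 5*w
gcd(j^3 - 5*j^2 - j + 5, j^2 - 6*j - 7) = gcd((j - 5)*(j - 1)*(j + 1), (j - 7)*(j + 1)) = j + 1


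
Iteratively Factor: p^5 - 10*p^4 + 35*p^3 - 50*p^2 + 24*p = (p - 2)*(p^4 - 8*p^3 + 19*p^2 - 12*p) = p*(p - 2)*(p^3 - 8*p^2 + 19*p - 12) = p*(p - 4)*(p - 2)*(p^2 - 4*p + 3) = p*(p - 4)*(p - 3)*(p - 2)*(p - 1)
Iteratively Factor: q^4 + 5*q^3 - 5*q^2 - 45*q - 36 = (q + 3)*(q^3 + 2*q^2 - 11*q - 12) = (q + 3)*(q + 4)*(q^2 - 2*q - 3) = (q - 3)*(q + 3)*(q + 4)*(q + 1)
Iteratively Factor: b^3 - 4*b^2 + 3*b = (b)*(b^2 - 4*b + 3) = b*(b - 1)*(b - 3)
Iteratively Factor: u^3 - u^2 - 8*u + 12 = (u - 2)*(u^2 + u - 6) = (u - 2)*(u + 3)*(u - 2)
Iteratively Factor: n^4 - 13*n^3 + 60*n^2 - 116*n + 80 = (n - 2)*(n^3 - 11*n^2 + 38*n - 40) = (n - 2)^2*(n^2 - 9*n + 20) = (n - 5)*(n - 2)^2*(n - 4)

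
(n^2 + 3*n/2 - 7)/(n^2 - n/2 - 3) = (2*n + 7)/(2*n + 3)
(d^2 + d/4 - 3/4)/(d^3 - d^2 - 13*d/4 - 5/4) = (4*d - 3)/(4*d^2 - 8*d - 5)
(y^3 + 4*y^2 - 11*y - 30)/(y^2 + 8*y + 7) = (y^3 + 4*y^2 - 11*y - 30)/(y^2 + 8*y + 7)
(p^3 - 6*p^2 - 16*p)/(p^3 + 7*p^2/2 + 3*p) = 2*(p - 8)/(2*p + 3)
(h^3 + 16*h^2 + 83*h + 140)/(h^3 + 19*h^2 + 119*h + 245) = (h + 4)/(h + 7)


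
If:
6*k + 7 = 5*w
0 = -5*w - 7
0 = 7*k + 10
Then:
No Solution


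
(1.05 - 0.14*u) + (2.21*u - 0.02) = 2.07*u + 1.03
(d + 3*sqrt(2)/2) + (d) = 2*d + 3*sqrt(2)/2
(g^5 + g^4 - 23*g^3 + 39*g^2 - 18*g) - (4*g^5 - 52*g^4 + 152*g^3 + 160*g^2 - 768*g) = -3*g^5 + 53*g^4 - 175*g^3 - 121*g^2 + 750*g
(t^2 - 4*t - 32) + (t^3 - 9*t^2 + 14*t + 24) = t^3 - 8*t^2 + 10*t - 8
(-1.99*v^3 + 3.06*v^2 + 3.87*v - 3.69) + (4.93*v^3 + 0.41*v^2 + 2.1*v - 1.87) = 2.94*v^3 + 3.47*v^2 + 5.97*v - 5.56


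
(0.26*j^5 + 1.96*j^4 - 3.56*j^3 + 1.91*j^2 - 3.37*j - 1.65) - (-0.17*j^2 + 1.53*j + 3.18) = 0.26*j^5 + 1.96*j^4 - 3.56*j^3 + 2.08*j^2 - 4.9*j - 4.83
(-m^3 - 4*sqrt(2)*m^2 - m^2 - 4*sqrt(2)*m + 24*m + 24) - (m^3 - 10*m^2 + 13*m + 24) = -2*m^3 - 4*sqrt(2)*m^2 + 9*m^2 - 4*sqrt(2)*m + 11*m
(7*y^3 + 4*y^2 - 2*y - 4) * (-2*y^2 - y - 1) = -14*y^5 - 15*y^4 - 7*y^3 + 6*y^2 + 6*y + 4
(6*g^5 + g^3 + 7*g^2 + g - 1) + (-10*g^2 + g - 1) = 6*g^5 + g^3 - 3*g^2 + 2*g - 2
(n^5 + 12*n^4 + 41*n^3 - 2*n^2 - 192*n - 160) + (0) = n^5 + 12*n^4 + 41*n^3 - 2*n^2 - 192*n - 160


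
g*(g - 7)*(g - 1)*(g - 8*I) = g^4 - 8*g^3 - 8*I*g^3 + 7*g^2 + 64*I*g^2 - 56*I*g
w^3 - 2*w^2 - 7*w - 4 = (w - 4)*(w + 1)^2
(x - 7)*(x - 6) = x^2 - 13*x + 42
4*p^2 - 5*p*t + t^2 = (-4*p + t)*(-p + t)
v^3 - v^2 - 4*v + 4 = (v - 2)*(v - 1)*(v + 2)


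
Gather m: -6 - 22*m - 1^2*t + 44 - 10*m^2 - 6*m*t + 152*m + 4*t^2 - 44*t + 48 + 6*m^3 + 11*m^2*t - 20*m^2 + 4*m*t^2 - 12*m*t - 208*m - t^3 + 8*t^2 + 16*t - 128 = 6*m^3 + m^2*(11*t - 30) + m*(4*t^2 - 18*t - 78) - t^3 + 12*t^2 - 29*t - 42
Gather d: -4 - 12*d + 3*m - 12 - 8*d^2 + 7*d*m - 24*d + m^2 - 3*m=-8*d^2 + d*(7*m - 36) + m^2 - 16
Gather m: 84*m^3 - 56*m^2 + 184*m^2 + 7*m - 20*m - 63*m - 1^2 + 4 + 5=84*m^3 + 128*m^2 - 76*m + 8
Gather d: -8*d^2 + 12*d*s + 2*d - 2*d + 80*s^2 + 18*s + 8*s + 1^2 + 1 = -8*d^2 + 12*d*s + 80*s^2 + 26*s + 2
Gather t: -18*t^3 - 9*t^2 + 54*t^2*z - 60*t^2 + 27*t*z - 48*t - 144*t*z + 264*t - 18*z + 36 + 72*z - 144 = -18*t^3 + t^2*(54*z - 69) + t*(216 - 117*z) + 54*z - 108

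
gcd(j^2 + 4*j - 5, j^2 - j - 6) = 1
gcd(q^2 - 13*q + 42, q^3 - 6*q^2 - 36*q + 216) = q - 6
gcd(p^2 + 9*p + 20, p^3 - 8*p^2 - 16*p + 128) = p + 4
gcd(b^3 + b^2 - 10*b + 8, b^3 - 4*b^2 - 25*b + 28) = b^2 + 3*b - 4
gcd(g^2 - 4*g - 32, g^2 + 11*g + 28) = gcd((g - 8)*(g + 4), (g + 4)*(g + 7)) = g + 4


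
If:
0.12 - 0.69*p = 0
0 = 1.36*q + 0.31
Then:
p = 0.17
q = -0.23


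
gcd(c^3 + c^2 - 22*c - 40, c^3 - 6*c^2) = 1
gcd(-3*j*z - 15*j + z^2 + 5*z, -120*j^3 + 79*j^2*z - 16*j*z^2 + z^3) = -3*j + z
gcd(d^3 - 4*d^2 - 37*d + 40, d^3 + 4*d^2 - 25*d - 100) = d + 5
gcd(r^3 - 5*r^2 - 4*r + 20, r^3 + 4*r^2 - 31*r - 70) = r^2 - 3*r - 10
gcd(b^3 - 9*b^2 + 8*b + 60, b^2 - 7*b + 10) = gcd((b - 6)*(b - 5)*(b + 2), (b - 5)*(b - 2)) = b - 5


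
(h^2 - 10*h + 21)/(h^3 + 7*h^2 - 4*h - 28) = (h^2 - 10*h + 21)/(h^3 + 7*h^2 - 4*h - 28)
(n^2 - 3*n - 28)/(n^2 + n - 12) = (n - 7)/(n - 3)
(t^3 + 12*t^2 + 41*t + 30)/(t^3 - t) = (t^2 + 11*t + 30)/(t*(t - 1))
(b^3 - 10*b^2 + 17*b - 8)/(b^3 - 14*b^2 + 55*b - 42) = (b^2 - 9*b + 8)/(b^2 - 13*b + 42)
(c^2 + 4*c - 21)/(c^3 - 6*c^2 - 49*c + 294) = (c - 3)/(c^2 - 13*c + 42)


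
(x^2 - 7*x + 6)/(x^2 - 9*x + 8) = (x - 6)/(x - 8)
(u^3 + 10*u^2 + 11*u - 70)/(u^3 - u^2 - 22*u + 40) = (u + 7)/(u - 4)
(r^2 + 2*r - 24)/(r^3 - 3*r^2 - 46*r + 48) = (r - 4)/(r^2 - 9*r + 8)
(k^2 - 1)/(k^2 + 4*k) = (k^2 - 1)/(k*(k + 4))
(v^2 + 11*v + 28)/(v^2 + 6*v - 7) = (v + 4)/(v - 1)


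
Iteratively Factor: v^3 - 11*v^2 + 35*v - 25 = (v - 1)*(v^2 - 10*v + 25) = (v - 5)*(v - 1)*(v - 5)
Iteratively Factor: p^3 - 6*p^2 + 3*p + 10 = (p - 5)*(p^2 - p - 2) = (p - 5)*(p + 1)*(p - 2)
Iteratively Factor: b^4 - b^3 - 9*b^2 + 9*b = (b - 3)*(b^3 + 2*b^2 - 3*b) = b*(b - 3)*(b^2 + 2*b - 3) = b*(b - 3)*(b + 3)*(b - 1)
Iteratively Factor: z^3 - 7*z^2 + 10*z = (z - 2)*(z^2 - 5*z) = (z - 5)*(z - 2)*(z)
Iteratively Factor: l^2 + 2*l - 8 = (l - 2)*(l + 4)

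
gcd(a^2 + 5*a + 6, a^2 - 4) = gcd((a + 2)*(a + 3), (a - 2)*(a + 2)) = a + 2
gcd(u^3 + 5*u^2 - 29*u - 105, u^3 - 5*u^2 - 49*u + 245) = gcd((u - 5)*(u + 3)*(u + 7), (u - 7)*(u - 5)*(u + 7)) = u^2 + 2*u - 35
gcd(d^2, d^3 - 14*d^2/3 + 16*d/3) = d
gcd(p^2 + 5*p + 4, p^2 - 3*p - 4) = p + 1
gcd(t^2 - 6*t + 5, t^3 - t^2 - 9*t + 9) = t - 1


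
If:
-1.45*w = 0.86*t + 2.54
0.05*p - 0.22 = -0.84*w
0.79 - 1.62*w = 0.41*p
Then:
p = 1.17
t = -3.28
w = 0.19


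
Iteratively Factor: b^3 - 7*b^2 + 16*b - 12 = (b - 2)*(b^2 - 5*b + 6) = (b - 3)*(b - 2)*(b - 2)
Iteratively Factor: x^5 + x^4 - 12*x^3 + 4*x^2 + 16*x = (x - 2)*(x^4 + 3*x^3 - 6*x^2 - 8*x) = (x - 2)*(x + 4)*(x^3 - x^2 - 2*x) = (x - 2)^2*(x + 4)*(x^2 + x) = x*(x - 2)^2*(x + 4)*(x + 1)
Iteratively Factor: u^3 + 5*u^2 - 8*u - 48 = (u + 4)*(u^2 + u - 12) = (u - 3)*(u + 4)*(u + 4)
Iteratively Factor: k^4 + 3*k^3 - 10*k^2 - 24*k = (k - 3)*(k^3 + 6*k^2 + 8*k) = k*(k - 3)*(k^2 + 6*k + 8) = k*(k - 3)*(k + 4)*(k + 2)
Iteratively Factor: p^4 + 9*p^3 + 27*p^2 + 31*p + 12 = (p + 1)*(p^3 + 8*p^2 + 19*p + 12) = (p + 1)*(p + 4)*(p^2 + 4*p + 3) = (p + 1)^2*(p + 4)*(p + 3)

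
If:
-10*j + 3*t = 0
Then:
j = 3*t/10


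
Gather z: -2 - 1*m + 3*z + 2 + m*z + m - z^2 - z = -z^2 + z*(m + 2)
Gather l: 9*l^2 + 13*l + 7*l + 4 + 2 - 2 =9*l^2 + 20*l + 4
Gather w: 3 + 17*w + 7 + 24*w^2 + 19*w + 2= 24*w^2 + 36*w + 12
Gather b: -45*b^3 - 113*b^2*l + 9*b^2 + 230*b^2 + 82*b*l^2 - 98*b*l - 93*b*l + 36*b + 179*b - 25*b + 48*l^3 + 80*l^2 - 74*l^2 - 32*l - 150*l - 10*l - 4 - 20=-45*b^3 + b^2*(239 - 113*l) + b*(82*l^2 - 191*l + 190) + 48*l^3 + 6*l^2 - 192*l - 24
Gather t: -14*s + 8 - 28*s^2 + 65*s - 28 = -28*s^2 + 51*s - 20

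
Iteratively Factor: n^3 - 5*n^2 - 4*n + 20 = (n + 2)*(n^2 - 7*n + 10) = (n - 2)*(n + 2)*(n - 5)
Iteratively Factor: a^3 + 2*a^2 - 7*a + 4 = (a + 4)*(a^2 - 2*a + 1) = (a - 1)*(a + 4)*(a - 1)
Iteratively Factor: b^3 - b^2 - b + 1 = (b + 1)*(b^2 - 2*b + 1) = (b - 1)*(b + 1)*(b - 1)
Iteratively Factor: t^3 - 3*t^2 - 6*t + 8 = (t - 1)*(t^2 - 2*t - 8) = (t - 4)*(t - 1)*(t + 2)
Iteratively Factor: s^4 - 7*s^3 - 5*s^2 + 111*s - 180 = (s - 5)*(s^3 - 2*s^2 - 15*s + 36) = (s - 5)*(s - 3)*(s^2 + s - 12) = (s - 5)*(s - 3)^2*(s + 4)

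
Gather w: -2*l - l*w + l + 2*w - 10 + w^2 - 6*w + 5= -l + w^2 + w*(-l - 4) - 5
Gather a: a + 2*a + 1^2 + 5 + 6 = 3*a + 12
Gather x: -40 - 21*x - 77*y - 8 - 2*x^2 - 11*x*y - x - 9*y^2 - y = -2*x^2 + x*(-11*y - 22) - 9*y^2 - 78*y - 48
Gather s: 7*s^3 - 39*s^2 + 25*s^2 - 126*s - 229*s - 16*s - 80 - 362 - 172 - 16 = 7*s^3 - 14*s^2 - 371*s - 630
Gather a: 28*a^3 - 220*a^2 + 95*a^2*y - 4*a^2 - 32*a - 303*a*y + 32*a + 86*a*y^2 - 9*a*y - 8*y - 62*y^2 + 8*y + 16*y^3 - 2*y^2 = 28*a^3 + a^2*(95*y - 224) + a*(86*y^2 - 312*y) + 16*y^3 - 64*y^2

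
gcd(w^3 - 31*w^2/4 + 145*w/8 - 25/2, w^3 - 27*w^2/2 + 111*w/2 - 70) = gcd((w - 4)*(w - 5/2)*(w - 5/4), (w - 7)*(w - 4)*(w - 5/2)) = w^2 - 13*w/2 + 10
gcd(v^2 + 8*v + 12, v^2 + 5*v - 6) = v + 6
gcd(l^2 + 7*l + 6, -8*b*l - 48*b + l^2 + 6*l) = l + 6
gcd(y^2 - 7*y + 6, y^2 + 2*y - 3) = y - 1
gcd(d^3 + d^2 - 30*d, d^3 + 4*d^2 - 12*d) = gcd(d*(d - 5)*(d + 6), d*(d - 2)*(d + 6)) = d^2 + 6*d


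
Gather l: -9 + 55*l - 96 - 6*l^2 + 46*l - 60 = -6*l^2 + 101*l - 165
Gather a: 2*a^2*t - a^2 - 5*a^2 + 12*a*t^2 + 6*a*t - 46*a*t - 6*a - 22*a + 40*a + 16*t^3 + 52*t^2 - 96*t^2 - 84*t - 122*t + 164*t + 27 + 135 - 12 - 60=a^2*(2*t - 6) + a*(12*t^2 - 40*t + 12) + 16*t^3 - 44*t^2 - 42*t + 90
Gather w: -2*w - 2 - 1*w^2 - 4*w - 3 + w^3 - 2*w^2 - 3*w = w^3 - 3*w^2 - 9*w - 5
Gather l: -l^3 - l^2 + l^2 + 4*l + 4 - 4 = -l^3 + 4*l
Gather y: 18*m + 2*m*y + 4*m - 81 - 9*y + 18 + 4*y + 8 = 22*m + y*(2*m - 5) - 55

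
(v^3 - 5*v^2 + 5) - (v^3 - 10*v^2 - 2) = 5*v^2 + 7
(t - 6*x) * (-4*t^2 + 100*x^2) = -4*t^3 + 24*t^2*x + 100*t*x^2 - 600*x^3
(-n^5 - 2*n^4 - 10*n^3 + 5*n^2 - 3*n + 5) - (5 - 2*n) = -n^5 - 2*n^4 - 10*n^3 + 5*n^2 - n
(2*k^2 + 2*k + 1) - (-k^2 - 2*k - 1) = 3*k^2 + 4*k + 2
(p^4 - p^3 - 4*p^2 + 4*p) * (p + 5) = p^5 + 4*p^4 - 9*p^3 - 16*p^2 + 20*p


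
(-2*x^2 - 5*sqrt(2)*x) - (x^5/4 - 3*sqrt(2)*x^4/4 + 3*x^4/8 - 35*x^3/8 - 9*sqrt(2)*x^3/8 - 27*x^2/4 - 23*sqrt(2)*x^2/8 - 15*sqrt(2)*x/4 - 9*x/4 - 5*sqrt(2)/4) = -x^5/4 - 3*x^4/8 + 3*sqrt(2)*x^4/4 + 9*sqrt(2)*x^3/8 + 35*x^3/8 + 23*sqrt(2)*x^2/8 + 19*x^2/4 - 5*sqrt(2)*x/4 + 9*x/4 + 5*sqrt(2)/4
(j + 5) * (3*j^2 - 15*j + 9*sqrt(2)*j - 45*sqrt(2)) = 3*j^3 + 9*sqrt(2)*j^2 - 75*j - 225*sqrt(2)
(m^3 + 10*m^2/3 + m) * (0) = 0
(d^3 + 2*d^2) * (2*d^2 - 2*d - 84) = 2*d^5 + 2*d^4 - 88*d^3 - 168*d^2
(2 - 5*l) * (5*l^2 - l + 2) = -25*l^3 + 15*l^2 - 12*l + 4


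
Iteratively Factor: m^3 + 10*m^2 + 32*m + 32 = (m + 4)*(m^2 + 6*m + 8) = (m + 4)^2*(m + 2)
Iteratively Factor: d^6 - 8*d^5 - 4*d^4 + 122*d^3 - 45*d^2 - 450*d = (d - 3)*(d^5 - 5*d^4 - 19*d^3 + 65*d^2 + 150*d) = d*(d - 3)*(d^4 - 5*d^3 - 19*d^2 + 65*d + 150) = d*(d - 3)*(d + 3)*(d^3 - 8*d^2 + 5*d + 50) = d*(d - 5)*(d - 3)*(d + 3)*(d^2 - 3*d - 10) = d*(d - 5)^2*(d - 3)*(d + 3)*(d + 2)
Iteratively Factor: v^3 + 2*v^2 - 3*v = (v)*(v^2 + 2*v - 3) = v*(v + 3)*(v - 1)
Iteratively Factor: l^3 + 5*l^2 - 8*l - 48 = (l + 4)*(l^2 + l - 12) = (l + 4)^2*(l - 3)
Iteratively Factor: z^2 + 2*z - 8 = (z - 2)*(z + 4)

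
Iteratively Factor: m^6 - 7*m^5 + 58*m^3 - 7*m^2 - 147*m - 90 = (m + 1)*(m^5 - 8*m^4 + 8*m^3 + 50*m^2 - 57*m - 90) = (m - 3)*(m + 1)*(m^4 - 5*m^3 - 7*m^2 + 29*m + 30) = (m - 3)*(m + 1)^2*(m^3 - 6*m^2 - m + 30) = (m - 3)^2*(m + 1)^2*(m^2 - 3*m - 10) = (m - 5)*(m - 3)^2*(m + 1)^2*(m + 2)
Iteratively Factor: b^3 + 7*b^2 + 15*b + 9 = (b + 3)*(b^2 + 4*b + 3) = (b + 3)^2*(b + 1)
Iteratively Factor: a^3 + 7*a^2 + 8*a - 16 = (a + 4)*(a^2 + 3*a - 4) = (a + 4)^2*(a - 1)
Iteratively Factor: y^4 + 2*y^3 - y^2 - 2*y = (y + 2)*(y^3 - y) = y*(y + 2)*(y^2 - 1) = y*(y + 1)*(y + 2)*(y - 1)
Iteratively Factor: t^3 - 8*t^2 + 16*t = (t - 4)*(t^2 - 4*t) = t*(t - 4)*(t - 4)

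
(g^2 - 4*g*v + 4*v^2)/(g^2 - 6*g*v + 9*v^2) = (g^2 - 4*g*v + 4*v^2)/(g^2 - 6*g*v + 9*v^2)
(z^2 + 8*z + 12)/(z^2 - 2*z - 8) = (z + 6)/(z - 4)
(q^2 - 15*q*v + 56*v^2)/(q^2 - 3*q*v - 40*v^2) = (q - 7*v)/(q + 5*v)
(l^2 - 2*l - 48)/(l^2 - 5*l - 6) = (-l^2 + 2*l + 48)/(-l^2 + 5*l + 6)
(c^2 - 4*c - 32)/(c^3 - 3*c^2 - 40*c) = (c + 4)/(c*(c + 5))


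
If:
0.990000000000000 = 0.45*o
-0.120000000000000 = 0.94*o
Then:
No Solution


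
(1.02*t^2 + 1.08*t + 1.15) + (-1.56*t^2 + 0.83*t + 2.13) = -0.54*t^2 + 1.91*t + 3.28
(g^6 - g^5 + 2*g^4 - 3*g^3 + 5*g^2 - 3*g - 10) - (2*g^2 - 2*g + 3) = g^6 - g^5 + 2*g^4 - 3*g^3 + 3*g^2 - g - 13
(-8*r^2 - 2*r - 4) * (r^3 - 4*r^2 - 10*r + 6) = -8*r^5 + 30*r^4 + 84*r^3 - 12*r^2 + 28*r - 24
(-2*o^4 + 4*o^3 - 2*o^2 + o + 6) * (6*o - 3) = -12*o^5 + 30*o^4 - 24*o^3 + 12*o^2 + 33*o - 18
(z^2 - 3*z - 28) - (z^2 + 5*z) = -8*z - 28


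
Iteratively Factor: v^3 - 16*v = (v + 4)*(v^2 - 4*v) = (v - 4)*(v + 4)*(v)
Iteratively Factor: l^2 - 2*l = (l)*(l - 2)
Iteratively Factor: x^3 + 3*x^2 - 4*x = (x - 1)*(x^2 + 4*x) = x*(x - 1)*(x + 4)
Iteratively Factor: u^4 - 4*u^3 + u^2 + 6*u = (u)*(u^3 - 4*u^2 + u + 6) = u*(u - 2)*(u^2 - 2*u - 3) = u*(u - 2)*(u + 1)*(u - 3)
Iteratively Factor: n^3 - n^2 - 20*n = (n - 5)*(n^2 + 4*n) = n*(n - 5)*(n + 4)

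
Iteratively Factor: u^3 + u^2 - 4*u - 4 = (u + 1)*(u^2 - 4) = (u + 1)*(u + 2)*(u - 2)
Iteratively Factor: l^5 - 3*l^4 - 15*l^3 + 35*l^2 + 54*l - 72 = (l - 1)*(l^4 - 2*l^3 - 17*l^2 + 18*l + 72) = (l - 1)*(l + 3)*(l^3 - 5*l^2 - 2*l + 24) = (l - 3)*(l - 1)*(l + 3)*(l^2 - 2*l - 8) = (l - 3)*(l - 1)*(l + 2)*(l + 3)*(l - 4)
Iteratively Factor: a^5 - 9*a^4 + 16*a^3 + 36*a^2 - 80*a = (a - 2)*(a^4 - 7*a^3 + 2*a^2 + 40*a) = a*(a - 2)*(a^3 - 7*a^2 + 2*a + 40) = a*(a - 2)*(a + 2)*(a^2 - 9*a + 20) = a*(a - 4)*(a - 2)*(a + 2)*(a - 5)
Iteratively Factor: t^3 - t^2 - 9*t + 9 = (t + 3)*(t^2 - 4*t + 3) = (t - 3)*(t + 3)*(t - 1)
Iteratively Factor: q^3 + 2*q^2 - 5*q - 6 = (q + 3)*(q^2 - q - 2) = (q + 1)*(q + 3)*(q - 2)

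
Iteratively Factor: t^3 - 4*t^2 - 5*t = (t)*(t^2 - 4*t - 5) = t*(t + 1)*(t - 5)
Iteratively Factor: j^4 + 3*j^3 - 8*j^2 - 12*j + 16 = (j - 2)*(j^3 + 5*j^2 + 2*j - 8) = (j - 2)*(j + 4)*(j^2 + j - 2) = (j - 2)*(j + 2)*(j + 4)*(j - 1)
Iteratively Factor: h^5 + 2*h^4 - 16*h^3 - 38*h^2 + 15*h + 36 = (h - 4)*(h^4 + 6*h^3 + 8*h^2 - 6*h - 9) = (h - 4)*(h + 3)*(h^3 + 3*h^2 - h - 3) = (h - 4)*(h + 3)^2*(h^2 - 1) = (h - 4)*(h + 1)*(h + 3)^2*(h - 1)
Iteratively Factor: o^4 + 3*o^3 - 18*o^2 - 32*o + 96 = (o + 4)*(o^3 - o^2 - 14*o + 24) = (o + 4)^2*(o^2 - 5*o + 6) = (o - 2)*(o + 4)^2*(o - 3)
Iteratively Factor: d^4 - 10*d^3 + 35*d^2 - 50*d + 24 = (d - 3)*(d^3 - 7*d^2 + 14*d - 8) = (d - 4)*(d - 3)*(d^2 - 3*d + 2) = (d - 4)*(d - 3)*(d - 1)*(d - 2)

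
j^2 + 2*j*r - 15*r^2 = (j - 3*r)*(j + 5*r)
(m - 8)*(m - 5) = m^2 - 13*m + 40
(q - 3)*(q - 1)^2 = q^3 - 5*q^2 + 7*q - 3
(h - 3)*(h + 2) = h^2 - h - 6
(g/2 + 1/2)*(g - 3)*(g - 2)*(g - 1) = g^4/2 - 5*g^3/2 + 5*g^2/2 + 5*g/2 - 3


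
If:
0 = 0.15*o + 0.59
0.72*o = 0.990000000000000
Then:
No Solution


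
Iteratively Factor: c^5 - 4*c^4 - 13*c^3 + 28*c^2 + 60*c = (c)*(c^4 - 4*c^3 - 13*c^2 + 28*c + 60) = c*(c + 2)*(c^3 - 6*c^2 - c + 30) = c*(c - 5)*(c + 2)*(c^2 - c - 6) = c*(c - 5)*(c + 2)^2*(c - 3)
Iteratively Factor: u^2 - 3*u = (u)*(u - 3)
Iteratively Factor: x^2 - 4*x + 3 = (x - 1)*(x - 3)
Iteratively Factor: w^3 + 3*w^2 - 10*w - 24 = (w - 3)*(w^2 + 6*w + 8) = (w - 3)*(w + 2)*(w + 4)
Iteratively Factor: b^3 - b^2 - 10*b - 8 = (b - 4)*(b^2 + 3*b + 2) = (b - 4)*(b + 1)*(b + 2)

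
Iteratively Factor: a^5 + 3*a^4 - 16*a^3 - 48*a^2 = (a + 3)*(a^4 - 16*a^2) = (a - 4)*(a + 3)*(a^3 + 4*a^2) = (a - 4)*(a + 3)*(a + 4)*(a^2) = a*(a - 4)*(a + 3)*(a + 4)*(a)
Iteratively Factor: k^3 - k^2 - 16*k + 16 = (k - 4)*(k^2 + 3*k - 4) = (k - 4)*(k + 4)*(k - 1)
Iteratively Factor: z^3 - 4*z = (z)*(z^2 - 4) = z*(z - 2)*(z + 2)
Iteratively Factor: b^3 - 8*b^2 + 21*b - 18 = (b - 3)*(b^2 - 5*b + 6) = (b - 3)^2*(b - 2)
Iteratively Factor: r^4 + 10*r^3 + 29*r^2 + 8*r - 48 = (r + 3)*(r^3 + 7*r^2 + 8*r - 16) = (r + 3)*(r + 4)*(r^2 + 3*r - 4) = (r - 1)*(r + 3)*(r + 4)*(r + 4)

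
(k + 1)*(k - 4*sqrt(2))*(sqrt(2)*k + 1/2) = sqrt(2)*k^3 - 15*k^2/2 + sqrt(2)*k^2 - 15*k/2 - 2*sqrt(2)*k - 2*sqrt(2)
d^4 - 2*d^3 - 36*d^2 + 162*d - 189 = (d - 3)^3*(d + 7)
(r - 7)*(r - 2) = r^2 - 9*r + 14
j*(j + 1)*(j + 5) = j^3 + 6*j^2 + 5*j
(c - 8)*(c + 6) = c^2 - 2*c - 48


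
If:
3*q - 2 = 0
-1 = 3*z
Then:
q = 2/3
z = -1/3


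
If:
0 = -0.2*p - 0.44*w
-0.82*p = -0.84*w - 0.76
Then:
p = 0.63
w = -0.29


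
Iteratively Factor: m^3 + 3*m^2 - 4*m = (m)*(m^2 + 3*m - 4) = m*(m + 4)*(m - 1)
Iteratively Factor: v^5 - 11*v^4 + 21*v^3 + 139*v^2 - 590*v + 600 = (v - 5)*(v^4 - 6*v^3 - 9*v^2 + 94*v - 120) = (v - 5)*(v - 3)*(v^3 - 3*v^2 - 18*v + 40) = (v - 5)^2*(v - 3)*(v^2 + 2*v - 8) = (v - 5)^2*(v - 3)*(v - 2)*(v + 4)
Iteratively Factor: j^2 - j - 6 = (j + 2)*(j - 3)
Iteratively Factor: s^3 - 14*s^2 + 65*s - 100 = (s - 5)*(s^2 - 9*s + 20) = (s - 5)*(s - 4)*(s - 5)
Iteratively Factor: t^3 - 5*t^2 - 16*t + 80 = (t + 4)*(t^2 - 9*t + 20) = (t - 5)*(t + 4)*(t - 4)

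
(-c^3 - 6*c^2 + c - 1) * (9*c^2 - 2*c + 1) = -9*c^5 - 52*c^4 + 20*c^3 - 17*c^2 + 3*c - 1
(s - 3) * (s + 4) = s^2 + s - 12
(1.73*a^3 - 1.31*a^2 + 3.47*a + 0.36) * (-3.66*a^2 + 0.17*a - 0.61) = -6.3318*a^5 + 5.0887*a^4 - 13.9782*a^3 + 0.0714000000000001*a^2 - 2.0555*a - 0.2196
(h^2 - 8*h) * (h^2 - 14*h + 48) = h^4 - 22*h^3 + 160*h^2 - 384*h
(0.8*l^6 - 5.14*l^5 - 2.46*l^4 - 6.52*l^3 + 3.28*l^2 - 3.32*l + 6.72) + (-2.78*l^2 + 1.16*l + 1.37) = 0.8*l^6 - 5.14*l^5 - 2.46*l^4 - 6.52*l^3 + 0.5*l^2 - 2.16*l + 8.09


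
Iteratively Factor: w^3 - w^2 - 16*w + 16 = (w + 4)*(w^2 - 5*w + 4) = (w - 1)*(w + 4)*(w - 4)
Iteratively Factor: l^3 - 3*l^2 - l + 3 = (l - 1)*(l^2 - 2*l - 3) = (l - 3)*(l - 1)*(l + 1)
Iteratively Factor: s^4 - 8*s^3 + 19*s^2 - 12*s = (s - 4)*(s^3 - 4*s^2 + 3*s) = (s - 4)*(s - 1)*(s^2 - 3*s) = s*(s - 4)*(s - 1)*(s - 3)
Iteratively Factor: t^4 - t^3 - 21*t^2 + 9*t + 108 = (t + 3)*(t^3 - 4*t^2 - 9*t + 36) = (t + 3)^2*(t^2 - 7*t + 12) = (t - 3)*(t + 3)^2*(t - 4)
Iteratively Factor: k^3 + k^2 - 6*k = (k)*(k^2 + k - 6) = k*(k - 2)*(k + 3)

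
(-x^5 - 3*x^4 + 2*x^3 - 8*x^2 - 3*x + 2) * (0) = 0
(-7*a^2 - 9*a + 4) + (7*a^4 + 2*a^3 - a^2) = 7*a^4 + 2*a^3 - 8*a^2 - 9*a + 4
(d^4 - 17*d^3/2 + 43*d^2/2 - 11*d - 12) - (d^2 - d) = d^4 - 17*d^3/2 + 41*d^2/2 - 10*d - 12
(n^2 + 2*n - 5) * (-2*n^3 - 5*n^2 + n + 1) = -2*n^5 - 9*n^4 + n^3 + 28*n^2 - 3*n - 5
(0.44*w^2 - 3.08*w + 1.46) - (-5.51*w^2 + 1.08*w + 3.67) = 5.95*w^2 - 4.16*w - 2.21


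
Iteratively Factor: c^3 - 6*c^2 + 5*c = (c)*(c^2 - 6*c + 5) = c*(c - 5)*(c - 1)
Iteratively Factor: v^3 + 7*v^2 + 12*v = (v)*(v^2 + 7*v + 12) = v*(v + 3)*(v + 4)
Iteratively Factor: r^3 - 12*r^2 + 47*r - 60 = (r - 5)*(r^2 - 7*r + 12) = (r - 5)*(r - 4)*(r - 3)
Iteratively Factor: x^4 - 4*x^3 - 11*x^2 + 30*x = (x + 3)*(x^3 - 7*x^2 + 10*x) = x*(x + 3)*(x^2 - 7*x + 10) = x*(x - 5)*(x + 3)*(x - 2)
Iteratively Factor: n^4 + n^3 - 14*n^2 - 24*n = (n + 3)*(n^3 - 2*n^2 - 8*n) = n*(n + 3)*(n^2 - 2*n - 8) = n*(n - 4)*(n + 3)*(n + 2)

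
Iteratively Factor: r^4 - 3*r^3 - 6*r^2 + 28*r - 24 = (r + 3)*(r^3 - 6*r^2 + 12*r - 8) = (r - 2)*(r + 3)*(r^2 - 4*r + 4) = (r - 2)^2*(r + 3)*(r - 2)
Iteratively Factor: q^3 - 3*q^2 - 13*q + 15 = (q + 3)*(q^2 - 6*q + 5) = (q - 1)*(q + 3)*(q - 5)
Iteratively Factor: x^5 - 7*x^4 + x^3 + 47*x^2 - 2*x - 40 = (x + 1)*(x^4 - 8*x^3 + 9*x^2 + 38*x - 40) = (x - 1)*(x + 1)*(x^3 - 7*x^2 + 2*x + 40) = (x - 5)*(x - 1)*(x + 1)*(x^2 - 2*x - 8) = (x - 5)*(x - 1)*(x + 1)*(x + 2)*(x - 4)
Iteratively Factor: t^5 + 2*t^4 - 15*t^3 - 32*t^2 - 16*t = (t + 1)*(t^4 + t^3 - 16*t^2 - 16*t) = (t + 1)*(t + 4)*(t^3 - 3*t^2 - 4*t) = (t + 1)^2*(t + 4)*(t^2 - 4*t) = (t - 4)*(t + 1)^2*(t + 4)*(t)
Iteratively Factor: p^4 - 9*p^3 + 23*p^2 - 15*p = (p - 1)*(p^3 - 8*p^2 + 15*p) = (p - 3)*(p - 1)*(p^2 - 5*p) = (p - 5)*(p - 3)*(p - 1)*(p)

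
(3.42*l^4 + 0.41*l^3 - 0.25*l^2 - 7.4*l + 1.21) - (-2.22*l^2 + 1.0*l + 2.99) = 3.42*l^4 + 0.41*l^3 + 1.97*l^2 - 8.4*l - 1.78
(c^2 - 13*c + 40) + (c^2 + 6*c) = 2*c^2 - 7*c + 40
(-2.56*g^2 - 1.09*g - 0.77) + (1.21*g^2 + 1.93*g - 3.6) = -1.35*g^2 + 0.84*g - 4.37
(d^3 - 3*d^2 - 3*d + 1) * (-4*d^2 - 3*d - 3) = -4*d^5 + 9*d^4 + 18*d^3 + 14*d^2 + 6*d - 3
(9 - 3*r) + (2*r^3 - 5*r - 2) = 2*r^3 - 8*r + 7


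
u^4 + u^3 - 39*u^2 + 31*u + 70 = (u - 5)*(u - 2)*(u + 1)*(u + 7)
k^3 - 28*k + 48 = (k - 4)*(k - 2)*(k + 6)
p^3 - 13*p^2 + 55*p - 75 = (p - 5)^2*(p - 3)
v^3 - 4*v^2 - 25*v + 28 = (v - 7)*(v - 1)*(v + 4)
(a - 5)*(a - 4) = a^2 - 9*a + 20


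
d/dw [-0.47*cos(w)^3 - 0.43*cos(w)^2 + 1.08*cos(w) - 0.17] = (1.41*cos(w)^2 + 0.86*cos(w) - 1.08)*sin(w)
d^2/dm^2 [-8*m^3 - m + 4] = -48*m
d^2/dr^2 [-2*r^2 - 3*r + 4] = -4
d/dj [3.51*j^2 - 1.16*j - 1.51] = 7.02*j - 1.16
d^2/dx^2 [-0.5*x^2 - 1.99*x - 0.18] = -1.00000000000000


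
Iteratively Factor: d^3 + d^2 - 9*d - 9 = (d + 1)*(d^2 - 9) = (d + 1)*(d + 3)*(d - 3)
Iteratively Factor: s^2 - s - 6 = (s - 3)*(s + 2)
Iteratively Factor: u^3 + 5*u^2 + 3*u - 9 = (u + 3)*(u^2 + 2*u - 3) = (u + 3)^2*(u - 1)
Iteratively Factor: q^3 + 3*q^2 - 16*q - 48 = (q - 4)*(q^2 + 7*q + 12) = (q - 4)*(q + 4)*(q + 3)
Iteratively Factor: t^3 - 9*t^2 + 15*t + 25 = (t - 5)*(t^2 - 4*t - 5) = (t - 5)^2*(t + 1)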